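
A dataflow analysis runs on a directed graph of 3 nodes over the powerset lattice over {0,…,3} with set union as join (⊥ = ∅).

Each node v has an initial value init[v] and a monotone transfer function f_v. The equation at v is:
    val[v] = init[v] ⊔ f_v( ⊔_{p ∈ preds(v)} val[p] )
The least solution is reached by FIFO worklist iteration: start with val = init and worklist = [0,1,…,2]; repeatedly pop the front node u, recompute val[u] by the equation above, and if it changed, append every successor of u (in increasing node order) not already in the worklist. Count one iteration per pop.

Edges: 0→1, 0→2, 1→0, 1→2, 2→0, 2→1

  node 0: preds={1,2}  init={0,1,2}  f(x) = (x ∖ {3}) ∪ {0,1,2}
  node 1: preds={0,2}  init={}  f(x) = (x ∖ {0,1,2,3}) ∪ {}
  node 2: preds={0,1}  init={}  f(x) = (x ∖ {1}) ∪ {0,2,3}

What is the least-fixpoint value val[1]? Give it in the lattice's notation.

{}

Trace (5 dequeues):
  [1] u=0 | in {} | out {0,1,2} | ==
  [2] u=1 | in {0,1,2} | out {} | ==
  [3] u=2 | in {0,1,2} | out {0,2,3} | prev {} | push {0,1}
  [4] u=0 | in {0,2,3} | out {0,1,2} | ==
  [5] u=1 | in {0,1,2,3} | out {} | ==

Converged values:
  [0] {0,1,2}
  [1] {}
  [2] {0,2,3}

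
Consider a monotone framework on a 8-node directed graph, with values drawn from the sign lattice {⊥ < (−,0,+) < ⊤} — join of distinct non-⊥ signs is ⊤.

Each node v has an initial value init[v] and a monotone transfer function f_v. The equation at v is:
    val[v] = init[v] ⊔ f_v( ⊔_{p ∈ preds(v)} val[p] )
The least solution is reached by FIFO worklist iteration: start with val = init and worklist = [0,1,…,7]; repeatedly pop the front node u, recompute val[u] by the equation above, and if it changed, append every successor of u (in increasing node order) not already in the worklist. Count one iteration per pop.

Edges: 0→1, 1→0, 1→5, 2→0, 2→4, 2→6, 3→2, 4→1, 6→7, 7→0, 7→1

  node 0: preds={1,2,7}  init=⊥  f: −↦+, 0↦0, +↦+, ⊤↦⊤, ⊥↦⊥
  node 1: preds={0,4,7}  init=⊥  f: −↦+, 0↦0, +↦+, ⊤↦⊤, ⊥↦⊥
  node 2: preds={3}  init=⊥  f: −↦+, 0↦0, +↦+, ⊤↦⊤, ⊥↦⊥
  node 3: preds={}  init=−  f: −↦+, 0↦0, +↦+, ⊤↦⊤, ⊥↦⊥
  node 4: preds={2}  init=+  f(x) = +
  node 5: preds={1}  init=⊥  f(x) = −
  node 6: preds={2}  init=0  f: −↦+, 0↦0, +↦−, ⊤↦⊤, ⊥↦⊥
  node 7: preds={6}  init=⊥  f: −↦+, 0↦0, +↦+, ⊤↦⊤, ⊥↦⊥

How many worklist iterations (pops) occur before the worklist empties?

Iteration log — 12 steps:
  step 1. node 0  ⊔preds=⊥  new=⊥  stable
  step 2. node 1  ⊔preds=+  new=+  old=⊥  +wl: 0
  step 3. node 2  ⊔preds=−  new=+  old=⊥  +wl: 
  step 4. node 3  ⊔preds=⊥  new=−  stable
  step 5. node 4  ⊔preds=+  new=+  stable
  step 6. node 5  ⊔preds=+  new=−  old=⊥  +wl: 
  step 7. node 6  ⊔preds=+  new=⊤  old=0  +wl: 
  step 8. node 7  ⊔preds=⊤  new=⊤  old=⊥  +wl: 1
  step 9. node 0  ⊔preds=⊤  new=⊤  old=⊥  +wl: 
  step 10. node 1  ⊔preds=⊤  new=⊤  old=+  +wl: 0,5
  step 11. node 0  ⊔preds=⊤  new=⊤  stable
  step 12. node 5  ⊔preds=⊤  new=−  stable

Least fixpoint reached:
  node 0: ⊤
  node 1: ⊤
  node 2: +
  node 3: −
  node 4: +
  node 5: −
  node 6: ⊤
  node 7: ⊤

12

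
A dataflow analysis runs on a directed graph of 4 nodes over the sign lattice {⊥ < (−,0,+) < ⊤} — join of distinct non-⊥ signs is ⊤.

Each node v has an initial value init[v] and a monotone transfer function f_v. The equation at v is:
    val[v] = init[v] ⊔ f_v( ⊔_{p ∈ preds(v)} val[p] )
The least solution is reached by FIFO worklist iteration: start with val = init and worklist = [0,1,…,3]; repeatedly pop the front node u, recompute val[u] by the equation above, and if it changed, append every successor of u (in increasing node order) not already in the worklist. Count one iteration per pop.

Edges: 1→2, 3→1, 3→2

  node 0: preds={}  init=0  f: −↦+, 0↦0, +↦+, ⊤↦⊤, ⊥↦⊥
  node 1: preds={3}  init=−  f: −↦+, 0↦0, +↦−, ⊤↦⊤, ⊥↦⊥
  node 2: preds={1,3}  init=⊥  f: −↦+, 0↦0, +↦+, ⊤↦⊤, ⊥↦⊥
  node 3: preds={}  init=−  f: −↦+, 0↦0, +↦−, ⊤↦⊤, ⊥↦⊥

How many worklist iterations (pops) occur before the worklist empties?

4

Trace (4 dequeues):
  [1] u=0 | in ⊥ | out 0 | ==
  [2] u=1 | in − | out ⊤ | prev − | push {}
  [3] u=2 | in ⊤ | out ⊤ | prev ⊥ | push {}
  [4] u=3 | in ⊥ | out − | ==

Converged values:
  [0] 0
  [1] ⊤
  [2] ⊤
  [3] −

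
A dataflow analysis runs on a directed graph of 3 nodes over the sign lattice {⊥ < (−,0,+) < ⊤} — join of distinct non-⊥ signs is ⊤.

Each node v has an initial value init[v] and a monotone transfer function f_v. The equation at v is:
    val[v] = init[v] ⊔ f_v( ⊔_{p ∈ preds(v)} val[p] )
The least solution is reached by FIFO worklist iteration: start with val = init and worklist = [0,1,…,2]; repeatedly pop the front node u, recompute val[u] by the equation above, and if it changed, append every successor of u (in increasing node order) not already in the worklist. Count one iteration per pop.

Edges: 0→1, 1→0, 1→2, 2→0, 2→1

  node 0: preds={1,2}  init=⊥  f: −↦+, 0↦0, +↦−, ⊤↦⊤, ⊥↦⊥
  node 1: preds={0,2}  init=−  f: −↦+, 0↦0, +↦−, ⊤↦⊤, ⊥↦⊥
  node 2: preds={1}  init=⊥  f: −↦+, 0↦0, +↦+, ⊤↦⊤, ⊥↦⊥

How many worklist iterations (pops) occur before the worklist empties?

Worklist (9 pops):
  #1 pop 0: in=− → + (was ⊥); enqueue []
  #2 pop 1: in=+ → − (no change)
  #3 pop 2: in=− → + (was ⊥); enqueue [0,1]
  #4 pop 0: in=⊤ → ⊤ (was +); enqueue []
  #5 pop 1: in=⊤ → ⊤ (was −); enqueue [0,2]
  #6 pop 0: in=⊤ → ⊤ (no change)
  #7 pop 2: in=⊤ → ⊤ (was +); enqueue [0,1]
  #8 pop 0: in=⊤ → ⊤ (no change)
  #9 pop 1: in=⊤ → ⊤ (no change)

Fixpoint:
  val[0] = ⊤
  val[1] = ⊤
  val[2] = ⊤

9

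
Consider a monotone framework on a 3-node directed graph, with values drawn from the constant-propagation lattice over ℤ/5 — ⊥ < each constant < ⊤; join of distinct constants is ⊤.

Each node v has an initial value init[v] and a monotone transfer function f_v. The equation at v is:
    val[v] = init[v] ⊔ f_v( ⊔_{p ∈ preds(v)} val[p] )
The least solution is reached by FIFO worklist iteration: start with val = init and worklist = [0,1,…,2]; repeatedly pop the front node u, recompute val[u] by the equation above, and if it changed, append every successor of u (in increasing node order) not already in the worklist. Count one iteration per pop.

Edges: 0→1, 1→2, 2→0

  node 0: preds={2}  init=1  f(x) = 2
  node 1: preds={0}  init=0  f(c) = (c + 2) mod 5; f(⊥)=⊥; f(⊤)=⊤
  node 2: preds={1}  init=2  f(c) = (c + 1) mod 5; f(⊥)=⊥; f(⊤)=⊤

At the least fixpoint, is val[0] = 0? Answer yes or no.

no

Worklist (4 pops):
  #1 pop 0: in=2 → ⊤ (was 1); enqueue []
  #2 pop 1: in=⊤ → ⊤ (was 0); enqueue []
  #3 pop 2: in=⊤ → ⊤ (was 2); enqueue [0]
  #4 pop 0: in=⊤ → ⊤ (no change)

Fixpoint:
  val[0] = ⊤
  val[1] = ⊤
  val[2] = ⊤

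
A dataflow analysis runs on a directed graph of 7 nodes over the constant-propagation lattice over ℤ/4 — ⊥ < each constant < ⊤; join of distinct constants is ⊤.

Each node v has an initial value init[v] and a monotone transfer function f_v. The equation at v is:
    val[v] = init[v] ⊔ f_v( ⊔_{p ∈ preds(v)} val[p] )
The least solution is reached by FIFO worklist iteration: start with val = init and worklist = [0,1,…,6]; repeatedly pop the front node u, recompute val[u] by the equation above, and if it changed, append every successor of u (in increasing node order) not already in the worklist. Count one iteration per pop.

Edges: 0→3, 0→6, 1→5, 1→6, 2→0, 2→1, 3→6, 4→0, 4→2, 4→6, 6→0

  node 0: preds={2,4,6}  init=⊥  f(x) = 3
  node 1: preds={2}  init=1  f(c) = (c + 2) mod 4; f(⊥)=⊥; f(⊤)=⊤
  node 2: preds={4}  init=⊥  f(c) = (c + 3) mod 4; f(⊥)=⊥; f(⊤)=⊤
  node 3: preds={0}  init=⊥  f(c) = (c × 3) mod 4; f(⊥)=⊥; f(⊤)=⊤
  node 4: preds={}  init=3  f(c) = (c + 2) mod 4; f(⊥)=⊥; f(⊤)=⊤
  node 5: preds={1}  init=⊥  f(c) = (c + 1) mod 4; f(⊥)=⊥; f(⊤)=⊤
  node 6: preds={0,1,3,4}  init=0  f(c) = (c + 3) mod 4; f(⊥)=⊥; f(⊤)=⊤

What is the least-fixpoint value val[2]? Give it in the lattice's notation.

Iteration log — 11 steps:
  step 1. node 0  ⊔preds=⊤  new=3  old=⊥  +wl: 
  step 2. node 1  ⊔preds=⊥  new=1  stable
  step 3. node 2  ⊔preds=3  new=2  old=⊥  +wl: 0,1
  step 4. node 3  ⊔preds=3  new=1  old=⊥  +wl: 
  step 5. node 4  ⊔preds=⊥  new=3  stable
  step 6. node 5  ⊔preds=1  new=2  old=⊥  +wl: 
  step 7. node 6  ⊔preds=⊤  new=⊤  old=0  +wl: 
  step 8. node 0  ⊔preds=⊤  new=3  stable
  step 9. node 1  ⊔preds=2  new=⊤  old=1  +wl: 5,6
  step 10. node 5  ⊔preds=⊤  new=⊤  old=2  +wl: 
  step 11. node 6  ⊔preds=⊤  new=⊤  stable

Least fixpoint reached:
  node 0: 3
  node 1: ⊤
  node 2: 2
  node 3: 1
  node 4: 3
  node 5: ⊤
  node 6: ⊤

2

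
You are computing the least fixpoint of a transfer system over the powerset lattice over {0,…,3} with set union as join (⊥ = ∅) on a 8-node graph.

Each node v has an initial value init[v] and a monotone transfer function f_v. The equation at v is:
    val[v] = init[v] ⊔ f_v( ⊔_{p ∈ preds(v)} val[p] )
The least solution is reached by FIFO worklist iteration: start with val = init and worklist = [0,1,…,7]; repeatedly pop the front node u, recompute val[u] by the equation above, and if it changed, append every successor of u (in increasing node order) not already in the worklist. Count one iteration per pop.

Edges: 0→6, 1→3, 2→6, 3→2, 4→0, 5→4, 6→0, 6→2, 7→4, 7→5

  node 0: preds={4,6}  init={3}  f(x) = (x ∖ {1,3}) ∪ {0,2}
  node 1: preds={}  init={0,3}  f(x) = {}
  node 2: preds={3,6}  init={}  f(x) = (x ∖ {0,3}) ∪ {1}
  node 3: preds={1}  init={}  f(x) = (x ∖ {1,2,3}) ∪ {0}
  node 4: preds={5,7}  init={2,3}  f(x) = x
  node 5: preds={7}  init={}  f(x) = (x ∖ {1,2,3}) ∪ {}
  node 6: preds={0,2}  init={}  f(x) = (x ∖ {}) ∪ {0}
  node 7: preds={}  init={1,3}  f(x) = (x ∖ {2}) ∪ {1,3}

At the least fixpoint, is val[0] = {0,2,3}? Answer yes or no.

yes

Trace (11 dequeues):
  [1] u=0 | in {2,3} | out {0,2,3} | prev {3} | push {}
  [2] u=1 | in {} | out {0,3} | ==
  [3] u=2 | in {} | out {1} | prev {} | push {}
  [4] u=3 | in {0,3} | out {0} | prev {} | push {2}
  [5] u=4 | in {1,3} | out {1,2,3} | prev {2,3} | push {0}
  [6] u=5 | in {1,3} | out {} | ==
  [7] u=6 | in {0,1,2,3} | out {0,1,2,3} | prev {} | push {}
  [8] u=7 | in {} | out {1,3} | ==
  [9] u=2 | in {0,1,2,3} | out {1,2} | prev {1} | push {6}
  [10] u=0 | in {0,1,2,3} | out {0,2,3} | ==
  [11] u=6 | in {0,1,2,3} | out {0,1,2,3} | ==

Converged values:
  [0] {0,2,3}
  [1] {0,3}
  [2] {1,2}
  [3] {0}
  [4] {1,2,3}
  [5] {}
  [6] {0,1,2,3}
  [7] {1,3}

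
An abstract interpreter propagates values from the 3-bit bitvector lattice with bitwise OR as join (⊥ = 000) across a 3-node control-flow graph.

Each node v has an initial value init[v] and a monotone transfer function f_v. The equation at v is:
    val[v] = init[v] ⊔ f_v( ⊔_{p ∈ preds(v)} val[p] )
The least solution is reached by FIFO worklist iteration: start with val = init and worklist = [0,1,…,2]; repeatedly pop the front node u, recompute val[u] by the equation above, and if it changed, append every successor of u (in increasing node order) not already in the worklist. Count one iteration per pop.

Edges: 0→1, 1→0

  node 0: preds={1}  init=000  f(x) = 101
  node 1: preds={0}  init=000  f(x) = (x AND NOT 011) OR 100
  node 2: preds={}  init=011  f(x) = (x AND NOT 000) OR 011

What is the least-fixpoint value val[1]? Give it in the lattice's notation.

Worklist (4 pops):
  #1 pop 0: in=000 → 101 (was 000); enqueue []
  #2 pop 1: in=101 → 100 (was 000); enqueue [0]
  #3 pop 2: in=000 → 011 (no change)
  #4 pop 0: in=100 → 101 (no change)

Fixpoint:
  val[0] = 101
  val[1] = 100
  val[2] = 011

100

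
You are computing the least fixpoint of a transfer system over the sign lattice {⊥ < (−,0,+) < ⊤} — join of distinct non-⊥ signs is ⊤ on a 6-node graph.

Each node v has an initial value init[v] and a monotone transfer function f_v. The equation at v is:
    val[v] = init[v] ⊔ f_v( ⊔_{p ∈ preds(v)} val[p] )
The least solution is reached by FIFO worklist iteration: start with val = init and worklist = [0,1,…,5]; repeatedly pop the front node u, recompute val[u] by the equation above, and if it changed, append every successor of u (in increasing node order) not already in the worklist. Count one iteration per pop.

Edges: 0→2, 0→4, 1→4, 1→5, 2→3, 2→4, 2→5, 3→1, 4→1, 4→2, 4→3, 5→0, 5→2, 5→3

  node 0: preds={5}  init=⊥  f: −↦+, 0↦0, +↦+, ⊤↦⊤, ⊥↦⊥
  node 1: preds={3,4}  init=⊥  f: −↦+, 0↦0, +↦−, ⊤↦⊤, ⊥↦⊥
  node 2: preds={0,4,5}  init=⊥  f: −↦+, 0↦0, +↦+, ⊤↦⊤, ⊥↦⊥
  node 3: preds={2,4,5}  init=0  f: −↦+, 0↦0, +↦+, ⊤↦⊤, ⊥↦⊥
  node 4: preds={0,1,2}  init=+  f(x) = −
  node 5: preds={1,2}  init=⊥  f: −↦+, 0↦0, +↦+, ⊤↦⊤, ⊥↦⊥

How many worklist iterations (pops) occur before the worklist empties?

Trace (13 dequeues):
  [1] u=0 | in ⊥ | out ⊥ | ==
  [2] u=1 | in ⊤ | out ⊤ | prev ⊥ | push {}
  [3] u=2 | in + | out + | prev ⊥ | push {}
  [4] u=3 | in + | out ⊤ | prev 0 | push {1}
  [5] u=4 | in ⊤ | out ⊤ | prev + | push {2,3}
  [6] u=5 | in ⊤ | out ⊤ | prev ⊥ | push {0}
  [7] u=1 | in ⊤ | out ⊤ | ==
  [8] u=2 | in ⊤ | out ⊤ | prev + | push {4,5}
  [9] u=3 | in ⊤ | out ⊤ | ==
  [10] u=0 | in ⊤ | out ⊤ | prev ⊥ | push {2}
  [11] u=4 | in ⊤ | out ⊤ | ==
  [12] u=5 | in ⊤ | out ⊤ | ==
  [13] u=2 | in ⊤ | out ⊤ | ==

Converged values:
  [0] ⊤
  [1] ⊤
  [2] ⊤
  [3] ⊤
  [4] ⊤
  [5] ⊤

13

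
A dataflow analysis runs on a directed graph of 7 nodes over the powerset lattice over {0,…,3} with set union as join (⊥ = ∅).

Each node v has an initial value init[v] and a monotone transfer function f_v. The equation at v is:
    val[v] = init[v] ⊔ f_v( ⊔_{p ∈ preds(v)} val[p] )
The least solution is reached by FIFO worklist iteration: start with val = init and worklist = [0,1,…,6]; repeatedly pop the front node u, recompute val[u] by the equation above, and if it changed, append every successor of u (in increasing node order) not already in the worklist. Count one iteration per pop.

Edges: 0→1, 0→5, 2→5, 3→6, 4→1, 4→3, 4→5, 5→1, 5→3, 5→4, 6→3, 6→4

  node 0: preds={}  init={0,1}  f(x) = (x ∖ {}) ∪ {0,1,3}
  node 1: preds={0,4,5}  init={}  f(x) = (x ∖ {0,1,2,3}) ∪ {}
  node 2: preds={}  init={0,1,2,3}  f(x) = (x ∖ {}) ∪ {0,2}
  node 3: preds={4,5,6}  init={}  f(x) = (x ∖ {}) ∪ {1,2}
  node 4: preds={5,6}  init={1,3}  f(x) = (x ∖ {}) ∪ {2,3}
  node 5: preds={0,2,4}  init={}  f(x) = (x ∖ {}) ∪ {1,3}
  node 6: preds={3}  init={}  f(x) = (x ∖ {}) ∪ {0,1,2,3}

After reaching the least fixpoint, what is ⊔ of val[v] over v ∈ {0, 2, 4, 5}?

{0,1,2,3}

Worklist (14 pops):
  #1 pop 0: in={} → {0,1,3} (was {0,1}); enqueue []
  #2 pop 1: in={0,1,3} → {} (no change)
  #3 pop 2: in={} → {0,1,2,3} (no change)
  #4 pop 3: in={1,3} → {1,2,3} (was {}); enqueue []
  #5 pop 4: in={} → {1,2,3} (was {1,3}); enqueue [1,3]
  #6 pop 5: in={0,1,2,3} → {0,1,2,3} (was {}); enqueue [4]
  #7 pop 6: in={1,2,3} → {0,1,2,3} (was {}); enqueue []
  #8 pop 1: in={0,1,2,3} → {} (no change)
  #9 pop 3: in={0,1,2,3} → {0,1,2,3} (was {1,2,3}); enqueue [6]
  #10 pop 4: in={0,1,2,3} → {0,1,2,3} (was {1,2,3}); enqueue [1,3,5]
  #11 pop 6: in={0,1,2,3} → {0,1,2,3} (no change)
  #12 pop 1: in={0,1,2,3} → {} (no change)
  #13 pop 3: in={0,1,2,3} → {0,1,2,3} (no change)
  #14 pop 5: in={0,1,2,3} → {0,1,2,3} (no change)

Fixpoint:
  val[0] = {0,1,3}
  val[1] = {}
  val[2] = {0,1,2,3}
  val[3] = {0,1,2,3}
  val[4] = {0,1,2,3}
  val[5] = {0,1,2,3}
  val[6] = {0,1,2,3}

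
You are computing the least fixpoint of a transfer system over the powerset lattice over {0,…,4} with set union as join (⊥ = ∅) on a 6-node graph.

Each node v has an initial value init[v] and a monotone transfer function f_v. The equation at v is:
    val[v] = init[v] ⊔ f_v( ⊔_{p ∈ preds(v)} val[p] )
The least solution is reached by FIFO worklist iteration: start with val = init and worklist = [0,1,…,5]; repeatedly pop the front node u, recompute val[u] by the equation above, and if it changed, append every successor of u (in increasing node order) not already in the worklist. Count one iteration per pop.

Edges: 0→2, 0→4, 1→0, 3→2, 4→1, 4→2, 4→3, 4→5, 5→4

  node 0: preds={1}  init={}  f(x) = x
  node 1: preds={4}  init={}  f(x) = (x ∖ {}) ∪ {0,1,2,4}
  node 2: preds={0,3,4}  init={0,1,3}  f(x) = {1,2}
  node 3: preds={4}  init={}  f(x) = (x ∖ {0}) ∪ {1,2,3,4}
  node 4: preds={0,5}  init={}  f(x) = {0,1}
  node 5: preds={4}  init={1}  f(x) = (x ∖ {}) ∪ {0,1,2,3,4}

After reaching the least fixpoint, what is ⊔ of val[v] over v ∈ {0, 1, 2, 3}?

Iteration log — 11 steps:
  step 1. node 0  ⊔preds={}  new={}  stable
  step 2. node 1  ⊔preds={}  new={0,1,2,4}  old={}  +wl: 0
  step 3. node 2  ⊔preds={}  new={0,1,2,3}  old={0,1,3}  +wl: 
  step 4. node 3  ⊔preds={}  new={1,2,3,4}  old={}  +wl: 2
  step 5. node 4  ⊔preds={1}  new={0,1}  old={}  +wl: 1,3
  step 6. node 5  ⊔preds={0,1}  new={0,1,2,3,4}  old={1}  +wl: 4
  step 7. node 0  ⊔preds={0,1,2,4}  new={0,1,2,4}  old={}  +wl: 
  step 8. node 2  ⊔preds={0,1,2,3,4}  new={0,1,2,3}  stable
  step 9. node 1  ⊔preds={0,1}  new={0,1,2,4}  stable
  step 10. node 3  ⊔preds={0,1}  new={1,2,3,4}  stable
  step 11. node 4  ⊔preds={0,1,2,3,4}  new={0,1}  stable

Least fixpoint reached:
  node 0: {0,1,2,4}
  node 1: {0,1,2,4}
  node 2: {0,1,2,3}
  node 3: {1,2,3,4}
  node 4: {0,1}
  node 5: {0,1,2,3,4}

{0,1,2,3,4}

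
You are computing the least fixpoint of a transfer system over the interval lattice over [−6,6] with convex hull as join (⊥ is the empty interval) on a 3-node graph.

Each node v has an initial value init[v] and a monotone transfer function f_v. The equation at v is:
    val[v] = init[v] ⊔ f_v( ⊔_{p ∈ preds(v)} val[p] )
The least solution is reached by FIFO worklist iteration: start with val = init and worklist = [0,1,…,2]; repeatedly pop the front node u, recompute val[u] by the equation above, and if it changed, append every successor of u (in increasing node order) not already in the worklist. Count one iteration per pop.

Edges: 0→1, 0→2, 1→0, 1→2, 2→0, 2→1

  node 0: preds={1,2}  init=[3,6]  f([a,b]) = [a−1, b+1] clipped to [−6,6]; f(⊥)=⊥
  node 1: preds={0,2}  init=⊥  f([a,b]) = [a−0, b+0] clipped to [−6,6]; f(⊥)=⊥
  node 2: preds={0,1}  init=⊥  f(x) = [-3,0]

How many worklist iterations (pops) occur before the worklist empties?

13

Trace (13 dequeues):
  [1] u=0 | in ⊥ | out [3,6] | ==
  [2] u=1 | in [3,6] | out [3,6] | prev ⊥ | push {0}
  [3] u=2 | in [3,6] | out [-3,0] | prev ⊥ | push {1}
  [4] u=0 | in [-3,6] | out [-4,6] | prev [3,6] | push {2}
  [5] u=1 | in [-4,6] | out [-4,6] | prev [3,6] | push {0}
  [6] u=2 | in [-4,6] | out [-3,0] | ==
  [7] u=0 | in [-4,6] | out [-5,6] | prev [-4,6] | push {1,2}
  [8] u=1 | in [-5,6] | out [-5,6] | prev [-4,6] | push {0}
  [9] u=2 | in [-5,6] | out [-3,0] | ==
  [10] u=0 | in [-5,6] | out [-6,6] | prev [-5,6] | push {1,2}
  [11] u=1 | in [-6,6] | out [-6,6] | prev [-5,6] | push {0}
  [12] u=2 | in [-6,6] | out [-3,0] | ==
  [13] u=0 | in [-6,6] | out [-6,6] | ==

Converged values:
  [0] [-6,6]
  [1] [-6,6]
  [2] [-3,0]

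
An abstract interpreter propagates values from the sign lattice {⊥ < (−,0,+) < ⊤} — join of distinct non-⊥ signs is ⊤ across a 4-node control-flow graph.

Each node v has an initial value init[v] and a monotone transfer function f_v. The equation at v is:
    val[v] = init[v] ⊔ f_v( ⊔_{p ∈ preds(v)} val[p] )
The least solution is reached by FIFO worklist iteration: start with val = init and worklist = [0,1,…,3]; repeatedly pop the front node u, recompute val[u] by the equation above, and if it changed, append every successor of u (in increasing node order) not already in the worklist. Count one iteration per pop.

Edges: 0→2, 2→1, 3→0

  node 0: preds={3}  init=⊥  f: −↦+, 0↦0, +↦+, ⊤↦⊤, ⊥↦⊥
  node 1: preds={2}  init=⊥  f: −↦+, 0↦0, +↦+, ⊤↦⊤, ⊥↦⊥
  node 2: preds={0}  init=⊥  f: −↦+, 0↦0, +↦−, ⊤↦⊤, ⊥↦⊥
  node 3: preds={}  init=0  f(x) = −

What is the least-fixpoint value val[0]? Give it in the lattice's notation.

⊤

Trace (8 dequeues):
  [1] u=0 | in 0 | out 0 | prev ⊥ | push {}
  [2] u=1 | in ⊥ | out ⊥ | ==
  [3] u=2 | in 0 | out 0 | prev ⊥ | push {1}
  [4] u=3 | in ⊥ | out ⊤ | prev 0 | push {0}
  [5] u=1 | in 0 | out 0 | prev ⊥ | push {}
  [6] u=0 | in ⊤ | out ⊤ | prev 0 | push {2}
  [7] u=2 | in ⊤ | out ⊤ | prev 0 | push {1}
  [8] u=1 | in ⊤ | out ⊤ | prev 0 | push {}

Converged values:
  [0] ⊤
  [1] ⊤
  [2] ⊤
  [3] ⊤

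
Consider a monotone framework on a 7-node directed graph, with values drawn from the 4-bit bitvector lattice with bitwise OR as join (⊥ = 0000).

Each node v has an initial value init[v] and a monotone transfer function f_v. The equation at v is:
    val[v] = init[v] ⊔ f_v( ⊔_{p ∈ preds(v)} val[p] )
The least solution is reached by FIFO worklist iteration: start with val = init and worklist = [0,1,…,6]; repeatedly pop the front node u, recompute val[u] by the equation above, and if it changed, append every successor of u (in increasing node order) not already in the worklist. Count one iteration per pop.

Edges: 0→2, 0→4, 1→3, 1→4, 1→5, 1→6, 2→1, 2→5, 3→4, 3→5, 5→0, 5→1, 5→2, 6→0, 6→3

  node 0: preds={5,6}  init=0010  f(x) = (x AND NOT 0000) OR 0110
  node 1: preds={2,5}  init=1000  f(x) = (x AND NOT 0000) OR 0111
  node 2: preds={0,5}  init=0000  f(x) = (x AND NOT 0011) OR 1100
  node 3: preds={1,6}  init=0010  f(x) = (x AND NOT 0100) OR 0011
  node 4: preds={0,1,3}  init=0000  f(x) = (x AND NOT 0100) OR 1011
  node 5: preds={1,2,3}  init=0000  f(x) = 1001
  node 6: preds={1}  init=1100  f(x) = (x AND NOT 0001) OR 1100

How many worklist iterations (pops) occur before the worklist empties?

12

Worklist (12 pops):
  #1 pop 0: in=1100 → 1110 (was 0010); enqueue []
  #2 pop 1: in=0000 → 1111 (was 1000); enqueue []
  #3 pop 2: in=1110 → 1100 (was 0000); enqueue [1]
  #4 pop 3: in=1111 → 1011 (was 0010); enqueue []
  #5 pop 4: in=1111 → 1011 (was 0000); enqueue []
  #6 pop 5: in=1111 → 1001 (was 0000); enqueue [0,2]
  #7 pop 6: in=1111 → 1110 (was 1100); enqueue [3]
  #8 pop 1: in=1101 → 1111 (no change)
  #9 pop 0: in=1111 → 1111 (was 1110); enqueue [4]
  #10 pop 2: in=1111 → 1100 (no change)
  #11 pop 3: in=1111 → 1011 (no change)
  #12 pop 4: in=1111 → 1011 (no change)

Fixpoint:
  val[0] = 1111
  val[1] = 1111
  val[2] = 1100
  val[3] = 1011
  val[4] = 1011
  val[5] = 1001
  val[6] = 1110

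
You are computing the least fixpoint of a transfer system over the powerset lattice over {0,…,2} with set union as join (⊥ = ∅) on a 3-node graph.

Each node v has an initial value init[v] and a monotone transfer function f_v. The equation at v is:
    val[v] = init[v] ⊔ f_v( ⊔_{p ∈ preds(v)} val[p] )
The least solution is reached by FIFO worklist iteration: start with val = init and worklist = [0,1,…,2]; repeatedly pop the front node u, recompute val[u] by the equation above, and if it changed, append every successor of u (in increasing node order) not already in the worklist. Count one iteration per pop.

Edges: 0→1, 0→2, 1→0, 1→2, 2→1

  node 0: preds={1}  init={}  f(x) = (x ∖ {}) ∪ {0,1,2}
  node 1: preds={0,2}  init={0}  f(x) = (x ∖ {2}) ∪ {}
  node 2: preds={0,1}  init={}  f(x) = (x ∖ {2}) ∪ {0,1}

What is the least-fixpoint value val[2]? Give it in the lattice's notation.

{0,1}

Worklist (5 pops):
  #1 pop 0: in={0} → {0,1,2} (was {}); enqueue []
  #2 pop 1: in={0,1,2} → {0,1} (was {0}); enqueue [0]
  #3 pop 2: in={0,1,2} → {0,1} (was {}); enqueue [1]
  #4 pop 0: in={0,1} → {0,1,2} (no change)
  #5 pop 1: in={0,1,2} → {0,1} (no change)

Fixpoint:
  val[0] = {0,1,2}
  val[1] = {0,1}
  val[2] = {0,1}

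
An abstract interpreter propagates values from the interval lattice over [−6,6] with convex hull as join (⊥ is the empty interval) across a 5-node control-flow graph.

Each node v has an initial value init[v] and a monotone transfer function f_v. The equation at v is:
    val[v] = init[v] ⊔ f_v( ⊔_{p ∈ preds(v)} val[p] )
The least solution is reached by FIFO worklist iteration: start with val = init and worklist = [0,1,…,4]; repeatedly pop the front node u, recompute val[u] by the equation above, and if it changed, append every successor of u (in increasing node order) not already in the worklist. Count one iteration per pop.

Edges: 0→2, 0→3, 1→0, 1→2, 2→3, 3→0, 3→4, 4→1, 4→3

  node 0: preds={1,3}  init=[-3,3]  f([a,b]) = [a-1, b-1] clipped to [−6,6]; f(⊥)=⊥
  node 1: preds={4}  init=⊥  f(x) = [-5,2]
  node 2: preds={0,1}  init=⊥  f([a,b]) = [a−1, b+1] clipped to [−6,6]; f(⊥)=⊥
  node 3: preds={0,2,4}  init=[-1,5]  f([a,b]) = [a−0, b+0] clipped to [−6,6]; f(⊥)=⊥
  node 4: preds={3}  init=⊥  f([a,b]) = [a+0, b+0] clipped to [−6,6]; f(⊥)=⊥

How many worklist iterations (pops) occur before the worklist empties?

Iteration log — 9 steps:
  step 1. node 0  ⊔preds=[-1,5]  new=[-3,4]  old=[-3,3]  +wl: 
  step 2. node 1  ⊔preds=⊥  new=[-5,2]  old=⊥  +wl: 0
  step 3. node 2  ⊔preds=[-5,4]  new=[-6,5]  old=⊥  +wl: 
  step 4. node 3  ⊔preds=[-6,5]  new=[-6,5]  old=[-1,5]  +wl: 
  step 5. node 4  ⊔preds=[-6,5]  new=[-6,5]  old=⊥  +wl: 1,3
  step 6. node 0  ⊔preds=[-6,5]  new=[-6,4]  old=[-3,4]  +wl: 2
  step 7. node 1  ⊔preds=[-6,5]  new=[-5,2]  stable
  step 8. node 3  ⊔preds=[-6,5]  new=[-6,5]  stable
  step 9. node 2  ⊔preds=[-6,4]  new=[-6,5]  stable

Least fixpoint reached:
  node 0: [-6,4]
  node 1: [-5,2]
  node 2: [-6,5]
  node 3: [-6,5]
  node 4: [-6,5]

9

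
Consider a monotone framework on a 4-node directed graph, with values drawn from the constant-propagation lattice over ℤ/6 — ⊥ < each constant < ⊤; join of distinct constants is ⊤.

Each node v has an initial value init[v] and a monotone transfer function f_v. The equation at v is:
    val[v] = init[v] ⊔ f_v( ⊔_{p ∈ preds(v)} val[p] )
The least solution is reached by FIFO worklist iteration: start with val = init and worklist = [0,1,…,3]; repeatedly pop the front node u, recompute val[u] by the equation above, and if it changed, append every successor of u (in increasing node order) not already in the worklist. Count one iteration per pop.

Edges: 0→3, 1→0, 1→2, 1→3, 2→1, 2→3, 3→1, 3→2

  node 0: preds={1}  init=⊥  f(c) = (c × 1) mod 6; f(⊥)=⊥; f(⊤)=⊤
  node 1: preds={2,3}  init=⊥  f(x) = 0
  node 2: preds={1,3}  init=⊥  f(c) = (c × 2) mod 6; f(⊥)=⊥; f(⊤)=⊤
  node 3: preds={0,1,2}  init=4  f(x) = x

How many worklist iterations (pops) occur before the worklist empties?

8

Worklist (8 pops):
  #1 pop 0: in=⊥ → ⊥ (no change)
  #2 pop 1: in=4 → 0 (was ⊥); enqueue [0]
  #3 pop 2: in=⊤ → ⊤ (was ⊥); enqueue [1]
  #4 pop 3: in=⊤ → ⊤ (was 4); enqueue [2]
  #5 pop 0: in=0 → 0 (was ⊥); enqueue [3]
  #6 pop 1: in=⊤ → 0 (no change)
  #7 pop 2: in=⊤ → ⊤ (no change)
  #8 pop 3: in=⊤ → ⊤ (no change)

Fixpoint:
  val[0] = 0
  val[1] = 0
  val[2] = ⊤
  val[3] = ⊤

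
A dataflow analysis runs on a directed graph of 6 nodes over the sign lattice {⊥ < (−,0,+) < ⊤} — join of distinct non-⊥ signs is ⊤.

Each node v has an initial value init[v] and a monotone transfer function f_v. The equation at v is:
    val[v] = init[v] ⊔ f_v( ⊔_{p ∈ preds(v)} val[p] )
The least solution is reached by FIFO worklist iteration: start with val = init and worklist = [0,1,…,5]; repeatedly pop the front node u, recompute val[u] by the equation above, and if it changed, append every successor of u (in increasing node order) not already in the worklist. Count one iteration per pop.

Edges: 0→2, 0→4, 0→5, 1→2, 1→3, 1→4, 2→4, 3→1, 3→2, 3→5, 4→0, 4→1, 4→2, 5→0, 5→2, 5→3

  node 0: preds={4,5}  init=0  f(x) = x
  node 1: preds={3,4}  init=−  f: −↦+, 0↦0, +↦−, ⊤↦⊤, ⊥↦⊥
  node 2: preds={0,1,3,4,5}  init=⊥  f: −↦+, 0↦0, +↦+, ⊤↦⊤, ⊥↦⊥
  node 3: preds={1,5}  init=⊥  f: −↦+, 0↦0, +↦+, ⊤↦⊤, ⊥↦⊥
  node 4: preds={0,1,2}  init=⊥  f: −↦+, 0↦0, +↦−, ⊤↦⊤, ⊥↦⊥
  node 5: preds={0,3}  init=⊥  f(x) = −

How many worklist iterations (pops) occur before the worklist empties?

Iteration log — 14 steps:
  step 1. node 0  ⊔preds=⊥  new=0  stable
  step 2. node 1  ⊔preds=⊥  new=−  stable
  step 3. node 2  ⊔preds=⊤  new=⊤  old=⊥  +wl: 
  step 4. node 3  ⊔preds=−  new=+  old=⊥  +wl: 1,2
  step 5. node 4  ⊔preds=⊤  new=⊤  old=⊥  +wl: 0
  step 6. node 5  ⊔preds=⊤  new=−  old=⊥  +wl: 3
  step 7. node 1  ⊔preds=⊤  new=⊤  old=−  +wl: 4
  step 8. node 2  ⊔preds=⊤  new=⊤  stable
  step 9. node 0  ⊔preds=⊤  new=⊤  old=0  +wl: 2,5
  step 10. node 3  ⊔preds=⊤  new=⊤  old=+  +wl: 1
  step 11. node 4  ⊔preds=⊤  new=⊤  stable
  step 12. node 2  ⊔preds=⊤  new=⊤  stable
  step 13. node 5  ⊔preds=⊤  new=−  stable
  step 14. node 1  ⊔preds=⊤  new=⊤  stable

Least fixpoint reached:
  node 0: ⊤
  node 1: ⊤
  node 2: ⊤
  node 3: ⊤
  node 4: ⊤
  node 5: −

14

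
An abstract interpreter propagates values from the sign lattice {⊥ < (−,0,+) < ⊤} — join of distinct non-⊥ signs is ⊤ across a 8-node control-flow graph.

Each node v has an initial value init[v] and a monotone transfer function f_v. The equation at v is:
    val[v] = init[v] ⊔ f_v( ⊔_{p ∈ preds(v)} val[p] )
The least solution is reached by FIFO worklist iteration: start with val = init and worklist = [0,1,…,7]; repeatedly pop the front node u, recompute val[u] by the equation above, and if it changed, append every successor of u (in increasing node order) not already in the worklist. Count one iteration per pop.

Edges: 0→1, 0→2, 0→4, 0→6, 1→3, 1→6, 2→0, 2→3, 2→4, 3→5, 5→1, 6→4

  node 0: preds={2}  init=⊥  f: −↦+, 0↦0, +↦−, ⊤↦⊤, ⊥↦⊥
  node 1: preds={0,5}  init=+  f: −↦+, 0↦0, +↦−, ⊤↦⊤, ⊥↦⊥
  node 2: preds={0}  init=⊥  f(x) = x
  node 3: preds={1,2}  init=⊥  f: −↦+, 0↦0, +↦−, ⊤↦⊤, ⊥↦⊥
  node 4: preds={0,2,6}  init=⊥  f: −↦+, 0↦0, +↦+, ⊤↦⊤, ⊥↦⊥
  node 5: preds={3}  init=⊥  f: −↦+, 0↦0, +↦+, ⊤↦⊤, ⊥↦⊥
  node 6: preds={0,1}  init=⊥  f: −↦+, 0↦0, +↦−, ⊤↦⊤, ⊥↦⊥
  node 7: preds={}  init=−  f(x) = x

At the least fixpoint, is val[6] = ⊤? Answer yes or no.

yes

Trace (15 dequeues):
  [1] u=0 | in ⊥ | out ⊥ | ==
  [2] u=1 | in ⊥ | out + | ==
  [3] u=2 | in ⊥ | out ⊥ | ==
  [4] u=3 | in + | out − | prev ⊥ | push {}
  [5] u=4 | in ⊥ | out ⊥ | ==
  [6] u=5 | in − | out + | prev ⊥ | push {1}
  [7] u=6 | in + | out − | prev ⊥ | push {4}
  [8] u=7 | in ⊥ | out − | ==
  [9] u=1 | in + | out ⊤ | prev + | push {3,6}
  [10] u=4 | in − | out + | prev ⊥ | push {}
  [11] u=3 | in ⊤ | out ⊤ | prev − | push {5}
  [12] u=6 | in ⊤ | out ⊤ | prev − | push {4}
  [13] u=5 | in ⊤ | out ⊤ | prev + | push {1}
  [14] u=4 | in ⊤ | out ⊤ | prev + | push {}
  [15] u=1 | in ⊤ | out ⊤ | ==

Converged values:
  [0] ⊥
  [1] ⊤
  [2] ⊥
  [3] ⊤
  [4] ⊤
  [5] ⊤
  [6] ⊤
  [7] −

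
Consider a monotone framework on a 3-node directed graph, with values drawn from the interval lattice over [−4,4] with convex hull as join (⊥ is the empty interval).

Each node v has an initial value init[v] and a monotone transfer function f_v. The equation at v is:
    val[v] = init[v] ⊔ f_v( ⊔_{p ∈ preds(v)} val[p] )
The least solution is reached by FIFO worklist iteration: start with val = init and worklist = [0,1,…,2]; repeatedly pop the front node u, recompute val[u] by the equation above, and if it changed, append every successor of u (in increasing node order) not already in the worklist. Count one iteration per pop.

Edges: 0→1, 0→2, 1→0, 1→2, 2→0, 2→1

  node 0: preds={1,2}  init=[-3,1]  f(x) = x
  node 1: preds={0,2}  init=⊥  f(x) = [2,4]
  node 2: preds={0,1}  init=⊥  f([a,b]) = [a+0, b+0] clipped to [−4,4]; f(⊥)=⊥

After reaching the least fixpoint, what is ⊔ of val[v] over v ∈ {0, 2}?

Trace (6 dequeues):
  [1] u=0 | in ⊥ | out [-3,1] | ==
  [2] u=1 | in [-3,1] | out [2,4] | prev ⊥ | push {0}
  [3] u=2 | in [-3,4] | out [-3,4] | prev ⊥ | push {1}
  [4] u=0 | in [-3,4] | out [-3,4] | prev [-3,1] | push {2}
  [5] u=1 | in [-3,4] | out [2,4] | ==
  [6] u=2 | in [-3,4] | out [-3,4] | ==

Converged values:
  [0] [-3,4]
  [1] [2,4]
  [2] [-3,4]

[-3,4]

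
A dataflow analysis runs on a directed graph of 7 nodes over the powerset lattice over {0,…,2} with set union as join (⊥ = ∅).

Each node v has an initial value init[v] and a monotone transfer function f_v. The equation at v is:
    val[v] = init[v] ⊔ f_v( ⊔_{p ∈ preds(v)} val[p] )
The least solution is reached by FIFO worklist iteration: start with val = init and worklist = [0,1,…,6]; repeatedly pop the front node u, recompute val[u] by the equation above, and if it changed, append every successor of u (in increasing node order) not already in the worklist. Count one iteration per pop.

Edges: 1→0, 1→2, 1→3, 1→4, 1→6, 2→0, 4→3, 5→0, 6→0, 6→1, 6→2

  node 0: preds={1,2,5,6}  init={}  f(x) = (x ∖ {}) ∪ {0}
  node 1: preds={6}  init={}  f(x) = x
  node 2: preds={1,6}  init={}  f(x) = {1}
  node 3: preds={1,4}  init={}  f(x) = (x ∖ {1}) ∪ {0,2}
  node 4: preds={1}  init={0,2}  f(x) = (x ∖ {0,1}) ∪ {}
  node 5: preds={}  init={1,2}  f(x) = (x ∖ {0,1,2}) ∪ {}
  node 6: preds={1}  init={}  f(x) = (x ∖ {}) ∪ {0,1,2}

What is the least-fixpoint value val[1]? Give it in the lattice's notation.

{0,1,2}

Worklist (14 pops):
  #1 pop 0: in={1,2} → {0,1,2} (was {}); enqueue []
  #2 pop 1: in={} → {} (no change)
  #3 pop 2: in={} → {1} (was {}); enqueue [0]
  #4 pop 3: in={0,2} → {0,2} (was {}); enqueue []
  #5 pop 4: in={} → {0,2} (no change)
  #6 pop 5: in={} → {1,2} (no change)
  #7 pop 6: in={} → {0,1,2} (was {}); enqueue [1,2]
  #8 pop 0: in={0,1,2} → {0,1,2} (no change)
  #9 pop 1: in={0,1,2} → {0,1,2} (was {}); enqueue [0,3,4,6]
  #10 pop 2: in={0,1,2} → {1} (no change)
  #11 pop 0: in={0,1,2} → {0,1,2} (no change)
  #12 pop 3: in={0,1,2} → {0,2} (no change)
  #13 pop 4: in={0,1,2} → {0,2} (no change)
  #14 pop 6: in={0,1,2} → {0,1,2} (no change)

Fixpoint:
  val[0] = {0,1,2}
  val[1] = {0,1,2}
  val[2] = {1}
  val[3] = {0,2}
  val[4] = {0,2}
  val[5] = {1,2}
  val[6] = {0,1,2}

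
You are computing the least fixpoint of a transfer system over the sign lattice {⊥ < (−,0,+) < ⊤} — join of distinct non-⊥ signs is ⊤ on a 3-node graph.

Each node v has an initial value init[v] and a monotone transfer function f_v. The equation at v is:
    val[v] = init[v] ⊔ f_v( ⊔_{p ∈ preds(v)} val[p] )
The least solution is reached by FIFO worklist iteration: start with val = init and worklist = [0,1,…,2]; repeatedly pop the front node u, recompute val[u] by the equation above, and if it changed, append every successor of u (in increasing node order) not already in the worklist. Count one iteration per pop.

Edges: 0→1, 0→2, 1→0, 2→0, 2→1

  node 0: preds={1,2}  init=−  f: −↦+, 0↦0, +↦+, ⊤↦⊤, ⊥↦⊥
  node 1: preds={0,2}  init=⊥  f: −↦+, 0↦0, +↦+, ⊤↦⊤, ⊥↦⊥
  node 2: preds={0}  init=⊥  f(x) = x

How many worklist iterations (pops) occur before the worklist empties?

8

Iteration log — 8 steps:
  step 1. node 0  ⊔preds=⊥  new=−  stable
  step 2. node 1  ⊔preds=−  new=+  old=⊥  +wl: 0
  step 3. node 2  ⊔preds=−  new=−  old=⊥  +wl: 1
  step 4. node 0  ⊔preds=⊤  new=⊤  old=−  +wl: 2
  step 5. node 1  ⊔preds=⊤  new=⊤  old=+  +wl: 0
  step 6. node 2  ⊔preds=⊤  new=⊤  old=−  +wl: 1
  step 7. node 0  ⊔preds=⊤  new=⊤  stable
  step 8. node 1  ⊔preds=⊤  new=⊤  stable

Least fixpoint reached:
  node 0: ⊤
  node 1: ⊤
  node 2: ⊤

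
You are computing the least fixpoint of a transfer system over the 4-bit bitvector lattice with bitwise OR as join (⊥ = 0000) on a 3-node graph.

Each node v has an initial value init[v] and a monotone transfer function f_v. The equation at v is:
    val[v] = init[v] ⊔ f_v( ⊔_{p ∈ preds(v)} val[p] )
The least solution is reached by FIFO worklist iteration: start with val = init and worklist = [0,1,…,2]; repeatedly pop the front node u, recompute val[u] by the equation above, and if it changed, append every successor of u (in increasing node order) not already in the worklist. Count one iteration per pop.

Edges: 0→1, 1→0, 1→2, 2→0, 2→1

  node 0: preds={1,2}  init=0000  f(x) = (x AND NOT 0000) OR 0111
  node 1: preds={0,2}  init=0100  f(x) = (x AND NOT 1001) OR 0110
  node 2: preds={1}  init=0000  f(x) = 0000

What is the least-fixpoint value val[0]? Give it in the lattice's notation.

0111

Trace (4 dequeues):
  [1] u=0 | in 0100 | out 0111 | prev 0000 | push {}
  [2] u=1 | in 0111 | out 0110 | prev 0100 | push {0}
  [3] u=2 | in 0110 | out 0000 | ==
  [4] u=0 | in 0110 | out 0111 | ==

Converged values:
  [0] 0111
  [1] 0110
  [2] 0000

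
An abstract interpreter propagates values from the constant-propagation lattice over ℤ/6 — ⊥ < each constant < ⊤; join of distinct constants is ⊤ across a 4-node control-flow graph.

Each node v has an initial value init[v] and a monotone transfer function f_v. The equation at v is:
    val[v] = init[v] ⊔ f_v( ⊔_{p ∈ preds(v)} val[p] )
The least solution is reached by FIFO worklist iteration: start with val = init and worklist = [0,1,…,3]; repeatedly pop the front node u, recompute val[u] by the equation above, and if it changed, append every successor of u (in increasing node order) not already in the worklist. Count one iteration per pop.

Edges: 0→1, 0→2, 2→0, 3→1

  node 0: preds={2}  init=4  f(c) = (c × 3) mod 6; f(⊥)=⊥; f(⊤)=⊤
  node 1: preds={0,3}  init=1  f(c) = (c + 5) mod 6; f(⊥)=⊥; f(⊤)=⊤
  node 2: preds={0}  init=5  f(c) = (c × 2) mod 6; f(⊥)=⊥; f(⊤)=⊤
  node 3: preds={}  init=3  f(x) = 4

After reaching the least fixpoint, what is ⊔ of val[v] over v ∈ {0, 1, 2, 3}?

⊤

Iteration log — 6 steps:
  step 1. node 0  ⊔preds=5  new=⊤  old=4  +wl: 
  step 2. node 1  ⊔preds=⊤  new=⊤  old=1  +wl: 
  step 3. node 2  ⊔preds=⊤  new=⊤  old=5  +wl: 0
  step 4. node 3  ⊔preds=⊥  new=⊤  old=3  +wl: 1
  step 5. node 0  ⊔preds=⊤  new=⊤  stable
  step 6. node 1  ⊔preds=⊤  new=⊤  stable

Least fixpoint reached:
  node 0: ⊤
  node 1: ⊤
  node 2: ⊤
  node 3: ⊤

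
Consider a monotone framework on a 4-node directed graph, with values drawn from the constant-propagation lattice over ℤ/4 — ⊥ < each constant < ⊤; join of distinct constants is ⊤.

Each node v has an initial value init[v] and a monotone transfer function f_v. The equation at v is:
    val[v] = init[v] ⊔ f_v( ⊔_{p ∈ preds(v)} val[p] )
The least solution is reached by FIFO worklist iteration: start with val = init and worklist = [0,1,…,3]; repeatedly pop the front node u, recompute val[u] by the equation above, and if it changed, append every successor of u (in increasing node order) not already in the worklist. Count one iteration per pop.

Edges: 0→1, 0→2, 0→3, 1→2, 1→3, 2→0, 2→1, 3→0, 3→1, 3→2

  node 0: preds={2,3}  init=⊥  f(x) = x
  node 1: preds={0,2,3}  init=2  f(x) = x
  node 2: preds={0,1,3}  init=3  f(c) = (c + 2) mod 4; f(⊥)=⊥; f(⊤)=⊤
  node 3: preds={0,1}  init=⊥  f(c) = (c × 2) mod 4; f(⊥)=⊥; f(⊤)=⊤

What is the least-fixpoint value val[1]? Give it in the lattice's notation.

Iteration log — 8 steps:
  step 1. node 0  ⊔preds=3  new=3  old=⊥  +wl: 
  step 2. node 1  ⊔preds=3  new=⊤  old=2  +wl: 
  step 3. node 2  ⊔preds=⊤  new=⊤  old=3  +wl: 0,1
  step 4. node 3  ⊔preds=⊤  new=⊤  old=⊥  +wl: 2
  step 5. node 0  ⊔preds=⊤  new=⊤  old=3  +wl: 3
  step 6. node 1  ⊔preds=⊤  new=⊤  stable
  step 7. node 2  ⊔preds=⊤  new=⊤  stable
  step 8. node 3  ⊔preds=⊤  new=⊤  stable

Least fixpoint reached:
  node 0: ⊤
  node 1: ⊤
  node 2: ⊤
  node 3: ⊤

⊤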